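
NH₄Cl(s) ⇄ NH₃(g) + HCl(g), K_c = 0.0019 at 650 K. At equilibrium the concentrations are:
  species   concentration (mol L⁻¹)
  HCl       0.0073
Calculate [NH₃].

(NH₄Cl is a pure solid — omitted from K_c.)
At equilibrium, K_c = [NH₃]·[HCl] = 0.0019.
([NH₃])·(0.0073) = 0.0019
[NH₃] = 0.260 = 0.26 mol L⁻¹

[NH₃] = 0.26 mol L⁻¹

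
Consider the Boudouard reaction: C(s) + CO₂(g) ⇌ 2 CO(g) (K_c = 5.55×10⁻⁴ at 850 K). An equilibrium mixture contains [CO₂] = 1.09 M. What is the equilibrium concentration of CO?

(C is a pure solid — omitted from K_c.)
At equilibrium, K_c = [CO]² / [CO₂] = 5.55×10⁻⁴.
([CO])² / (1.09) = 5.55×10⁻⁴
[CO]² = 6.05×10⁻⁴ ⇒ [CO] = 0.0246 M

[CO] = 0.0246 M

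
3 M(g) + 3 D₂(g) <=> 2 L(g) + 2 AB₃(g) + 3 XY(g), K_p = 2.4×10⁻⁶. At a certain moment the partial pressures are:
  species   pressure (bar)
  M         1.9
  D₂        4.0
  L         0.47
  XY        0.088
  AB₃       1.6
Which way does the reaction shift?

in the forward direction

Q_p = P(L)²·P(AB₃)²·P(XY)³ / (P(M)³·P(D₂)³) = (0.47)²·(1.6)²·(0.088)³ / ((1.9)³·(4.0)³) = 8.8×10⁻⁷
Q_p = 8.8×10⁻⁷ < K_p = 2.4×10⁻⁶, so the forward reaction proceeds.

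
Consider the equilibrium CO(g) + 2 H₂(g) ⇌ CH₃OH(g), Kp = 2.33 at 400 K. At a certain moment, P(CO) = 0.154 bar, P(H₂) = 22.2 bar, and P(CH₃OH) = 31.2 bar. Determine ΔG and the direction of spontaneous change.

Qp = P(CH₃OH) / (P(CO)·P(H₂)²) = (31.2) / ((0.154)·(22.2)²) = 0.411
ΔG = RT ln(Qp/Kp) = (8.314 J mol⁻¹ K⁻¹)(400 K) × ln(0.411/2.33)
   = (3.326 kJ/mol)(-1.735) = -5.77 kJ/mol
ΔG < 0, so the forward reaction is spontaneous (proceeds forward).

ΔG = -5.77 kJ/mol; the forward reaction is spontaneous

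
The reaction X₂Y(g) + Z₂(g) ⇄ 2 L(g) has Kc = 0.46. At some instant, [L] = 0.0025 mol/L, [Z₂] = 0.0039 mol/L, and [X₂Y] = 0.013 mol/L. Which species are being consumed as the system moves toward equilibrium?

Qc = [L]² / ([X₂Y]·[Z₂]) = (0.0025)² / ((0.013)·(0.0039)) = 0.12
Qc = 0.12 < Kc = 0.46: net forward reaction.

X₂Y, Z₂ (reactants)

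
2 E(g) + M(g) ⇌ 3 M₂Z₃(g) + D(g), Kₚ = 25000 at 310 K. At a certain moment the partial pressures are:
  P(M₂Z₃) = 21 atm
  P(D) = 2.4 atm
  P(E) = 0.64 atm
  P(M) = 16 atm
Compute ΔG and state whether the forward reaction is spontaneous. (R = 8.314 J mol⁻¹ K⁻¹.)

Qₚ = P(M₂Z₃)³·P(D) / (P(E)²·P(M)) = (21)³·(2.4) / ((0.64)²·(16)) = 3390
ΔG = RT ln(Qₚ/Kₚ) = (8.314 J mol⁻¹ K⁻¹)(310 K) × ln(3390/25000)
   = (2.577 kJ/mol)(-1.998) = -5.15 kJ/mol
ΔG < 0, so the forward reaction is spontaneous (proceeds forward).

ΔG = -5.15 kJ/mol; the forward reaction is spontaneous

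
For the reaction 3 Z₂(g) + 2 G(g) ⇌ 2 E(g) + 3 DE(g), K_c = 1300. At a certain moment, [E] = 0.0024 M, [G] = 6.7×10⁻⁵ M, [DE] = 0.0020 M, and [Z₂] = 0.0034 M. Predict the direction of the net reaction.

Q_c = [E]²·[DE]³ / ([Z₂]³·[G]²) = (0.0024)²·(0.0020)³ / ((0.0034)³·(6.7×10⁻⁵)²) = 260
Q_c = 260 < K_c = 1300, so the forward reaction proceeds.

forward (toward products)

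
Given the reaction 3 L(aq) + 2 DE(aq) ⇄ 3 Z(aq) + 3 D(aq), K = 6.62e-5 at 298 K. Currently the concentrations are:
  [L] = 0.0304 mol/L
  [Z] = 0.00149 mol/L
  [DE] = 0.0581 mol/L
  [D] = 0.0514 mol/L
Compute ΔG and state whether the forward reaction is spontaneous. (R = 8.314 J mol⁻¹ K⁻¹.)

ΔG = -6.53 kJ/mol; the forward reaction is spontaneous

Q = [Z]³·[D]³ / ([L]³·[DE]²) = (0.00149)³·(0.0514)³ / ((0.0304)³·(0.0581)²) = 4.74e-6
ΔG = RT ln(Q/K) = (8.314 J mol⁻¹ K⁻¹)(298 K) × ln(4.74e-6/6.62e-5)
   = (2.478 kJ/mol)(-2.637) = -6.53 kJ/mol
ΔG < 0, so the forward reaction is spontaneous (proceeds forward).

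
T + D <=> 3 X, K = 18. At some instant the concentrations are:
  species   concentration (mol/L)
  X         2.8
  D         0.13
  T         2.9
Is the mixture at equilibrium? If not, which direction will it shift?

no; Q > K, reaction proceeds in reverse

Q = [X]³ / ([T]·[D]) = (2.8)³ / ((2.9)·(0.13)) = 58
Q = 58 > K = 18: net reverse reaction.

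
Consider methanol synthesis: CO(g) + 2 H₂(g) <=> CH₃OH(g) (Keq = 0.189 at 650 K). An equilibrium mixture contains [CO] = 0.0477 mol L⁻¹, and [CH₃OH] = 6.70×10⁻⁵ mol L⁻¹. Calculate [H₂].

At equilibrium, Keq = [CH₃OH] / ([CO]·[H₂]²) = 0.189.
(6.70×10⁻⁵) / ((0.0477)·([H₂])²) = 0.189
[H₂]² = 0.00743 ⇒ [H₂] = 0.0862 mol L⁻¹

[H₂] = 0.0862 mol L⁻¹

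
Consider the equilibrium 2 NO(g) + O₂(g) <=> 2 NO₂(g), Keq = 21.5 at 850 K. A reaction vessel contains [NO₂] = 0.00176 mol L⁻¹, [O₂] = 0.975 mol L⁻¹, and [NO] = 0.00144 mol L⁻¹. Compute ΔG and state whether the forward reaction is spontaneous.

ΔG = -18.7 kJ/mol; the forward reaction is spontaneous

Q = [NO₂]² / ([NO]²·[O₂]) = (0.00176)² / ((0.00144)²·(0.975)) = 1.53
ΔG = RT ln(Q/Keq) = (8.314 J mol⁻¹ K⁻¹)(850 K) × ln(1.53/21.5)
   = (7.067 kJ/mol)(-2.643) = -18.7 kJ/mol
ΔG < 0, so the forward reaction is spontaneous (proceeds forward).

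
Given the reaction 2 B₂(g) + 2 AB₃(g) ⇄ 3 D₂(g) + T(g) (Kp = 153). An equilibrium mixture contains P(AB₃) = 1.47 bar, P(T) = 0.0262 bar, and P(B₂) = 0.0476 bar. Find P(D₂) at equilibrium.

P(D₂) = 3.06 bar

At equilibrium, Kp = P(D₂)³·P(T) / (P(B₂)²·P(AB₃)²) = 153.
(P(D₂))³·(0.0262) / ((0.0476)²·(1.47)²) = 153
P(D₂)³ = 28.6 ⇒ P(D₂) = 3.06 bar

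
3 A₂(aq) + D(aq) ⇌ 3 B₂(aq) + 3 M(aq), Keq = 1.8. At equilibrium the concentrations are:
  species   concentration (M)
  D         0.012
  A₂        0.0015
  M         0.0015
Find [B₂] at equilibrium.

[B₂] = 0.28 M

At equilibrium, Keq = [B₂]³·[M]³ / ([A₂]³·[D]) = 1.8.
([B₂])³·(0.0015)³ / ((0.0015)³·(0.012)) = 1.8
[B₂]³ = 0.0216 ⇒ [B₂] = 0.28 M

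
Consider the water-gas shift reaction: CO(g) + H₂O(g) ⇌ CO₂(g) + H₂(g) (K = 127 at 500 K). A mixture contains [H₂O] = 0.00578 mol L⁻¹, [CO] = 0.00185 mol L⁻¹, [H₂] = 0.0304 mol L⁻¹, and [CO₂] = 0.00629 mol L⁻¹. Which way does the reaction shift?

to the right

Q = [CO₂]·[H₂] / ([CO]·[H₂O]) = (0.00629)·(0.0304) / ((0.00185)·(0.00578)) = 17.9
Q = 17.9 < K = 127, so the forward reaction proceeds.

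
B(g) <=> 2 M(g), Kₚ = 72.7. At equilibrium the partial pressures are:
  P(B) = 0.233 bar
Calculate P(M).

P(M) = 4.12 bar

At equilibrium, Kₚ = P(M)² / P(B) = 72.7.
(P(M))² / (0.233) = 72.7
P(M)² = 16.9 ⇒ P(M) = 4.12 bar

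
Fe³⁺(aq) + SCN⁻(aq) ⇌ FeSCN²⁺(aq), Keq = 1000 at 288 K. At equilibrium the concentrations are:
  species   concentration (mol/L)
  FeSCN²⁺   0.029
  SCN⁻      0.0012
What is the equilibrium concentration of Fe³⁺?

[Fe³⁺] = 0.024 mol/L

At equilibrium, Keq = [FeSCN²⁺] / ([Fe³⁺]·[SCN⁻]) = 1000.
(0.029) / (([Fe³⁺])·(0.0012)) = 1000
[Fe³⁺] = 0.0242 = 0.024 mol/L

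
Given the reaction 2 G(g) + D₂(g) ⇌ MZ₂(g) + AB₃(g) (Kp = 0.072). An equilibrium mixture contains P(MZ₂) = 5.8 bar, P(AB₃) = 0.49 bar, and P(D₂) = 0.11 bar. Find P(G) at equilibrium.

P(G) = 19 bar

At equilibrium, Kp = P(MZ₂)·P(AB₃) / (P(G)²·P(D₂)) = 0.072.
(5.8)·(0.49) / ((P(G))²·(0.11)) = 0.072
P(G)² = 359 ⇒ P(G) = 19 bar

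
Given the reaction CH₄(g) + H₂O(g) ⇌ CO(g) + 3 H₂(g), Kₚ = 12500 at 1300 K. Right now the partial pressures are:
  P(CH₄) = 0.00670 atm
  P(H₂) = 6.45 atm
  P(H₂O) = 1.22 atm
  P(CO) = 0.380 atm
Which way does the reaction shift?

at equilibrium

Qₚ = P(CO)·P(H₂)³ / (P(CH₄)·P(H₂O)) = (0.380)·(6.45)³ / ((0.00670)·(1.22)) = 12500
Qₚ = 12500 = Kₚ, so the system is already at equilibrium.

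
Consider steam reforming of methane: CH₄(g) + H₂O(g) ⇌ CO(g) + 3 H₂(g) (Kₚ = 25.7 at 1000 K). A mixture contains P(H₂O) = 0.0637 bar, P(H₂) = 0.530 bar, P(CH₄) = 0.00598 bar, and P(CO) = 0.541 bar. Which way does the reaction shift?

Qₚ = P(CO)·P(H₂)³ / (P(CH₄)·P(H₂O)) = (0.541)·(0.530)³ / ((0.00598)·(0.0637)) = 211
Qₚ = 211 > Kₚ = 25.7, so the reverse reaction proceeds.

toward reactants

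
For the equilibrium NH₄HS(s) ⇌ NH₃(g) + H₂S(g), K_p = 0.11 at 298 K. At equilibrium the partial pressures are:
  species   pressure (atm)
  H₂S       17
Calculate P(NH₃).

P(NH₃) = 0.0065 atm

(NH₄HS is a pure solid — omitted from K_p.)
At equilibrium, K_p = P(NH₃)·P(H₂S) = 0.11.
(P(NH₃))·(17) = 0.11
P(NH₃) = 0.00647 = 0.0065 atm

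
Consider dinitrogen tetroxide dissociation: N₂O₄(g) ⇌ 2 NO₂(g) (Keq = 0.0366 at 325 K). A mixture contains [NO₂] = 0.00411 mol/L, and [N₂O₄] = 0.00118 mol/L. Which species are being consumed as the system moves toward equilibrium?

Q = [NO₂]² / [N₂O₄] = (0.00411)² / (0.00118) = 0.0143
Q = 0.0143 < Keq = 0.0366: net forward reaction.

N₂O₄ (reactants)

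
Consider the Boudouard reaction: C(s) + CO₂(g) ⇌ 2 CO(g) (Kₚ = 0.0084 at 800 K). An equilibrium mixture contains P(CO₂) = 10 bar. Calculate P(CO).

(C is a pure solid — omitted from Kₚ.)
At equilibrium, Kₚ = P(CO)² / P(CO₂) = 0.0084.
(P(CO))² / (10) = 0.0084
P(CO)² = 0.0840 ⇒ P(CO) = 0.29 bar

P(CO) = 0.29 bar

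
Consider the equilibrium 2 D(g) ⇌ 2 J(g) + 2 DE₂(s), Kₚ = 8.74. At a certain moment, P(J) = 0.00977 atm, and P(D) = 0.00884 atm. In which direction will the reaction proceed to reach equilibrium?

(DE₂ is a pure solid — omitted from Qₚ.)
Qₚ = P(J)² / P(D)² = (0.00977)² / (0.00884)² = 1.22
Qₚ = 1.22 < Kₚ = 8.74, so the forward reaction proceeds.

to the right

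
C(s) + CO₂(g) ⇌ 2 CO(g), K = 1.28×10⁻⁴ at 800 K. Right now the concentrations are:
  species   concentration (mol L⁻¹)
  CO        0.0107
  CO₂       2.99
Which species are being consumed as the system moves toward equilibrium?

C, CO₂ (reactants)

(C is a pure solid — omitted from Q.)
Q = [CO]² / [CO₂] = (0.0107)² / (2.99) = 3.83×10⁻⁵
Q = 3.83×10⁻⁵ < K = 1.28×10⁻⁴: net forward reaction.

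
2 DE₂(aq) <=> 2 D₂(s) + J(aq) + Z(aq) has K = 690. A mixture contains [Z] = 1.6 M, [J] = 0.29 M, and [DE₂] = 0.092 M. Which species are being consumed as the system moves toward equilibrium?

(D₂ is a pure solid — omitted from Q.)
Q = [J]·[Z] / [DE₂]² = (0.29)·(1.6) / (0.092)² = 55
Q = 55 < K = 690: net forward reaction.

DE₂ (reactants)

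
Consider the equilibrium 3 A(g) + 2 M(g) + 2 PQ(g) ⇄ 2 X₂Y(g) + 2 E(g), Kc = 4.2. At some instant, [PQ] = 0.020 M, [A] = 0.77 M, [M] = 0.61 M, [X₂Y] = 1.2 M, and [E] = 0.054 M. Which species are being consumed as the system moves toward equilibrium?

Qc = [X₂Y]²·[E]² / ([A]³·[M]²·[PQ]²) = (1.2)²·(0.054)² / ((0.77)³·(0.61)²·(0.020)²) = 62
Qc = 62 > Kc = 4.2: net reverse reaction.

X₂Y, E (products)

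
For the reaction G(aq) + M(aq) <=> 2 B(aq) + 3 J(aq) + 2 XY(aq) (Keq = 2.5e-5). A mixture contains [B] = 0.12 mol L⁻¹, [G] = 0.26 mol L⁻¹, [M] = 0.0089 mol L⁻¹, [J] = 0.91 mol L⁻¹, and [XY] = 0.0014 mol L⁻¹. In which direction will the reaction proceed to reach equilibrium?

Q = [B]²·[J]³·[XY]² / ([G]·[M]) = (0.12)²·(0.91)³·(0.0014)² / ((0.26)·(0.0089)) = 9.2e-6
Q = 9.2e-6 < Keq = 2.5e-5, so the forward reaction proceeds.

toward products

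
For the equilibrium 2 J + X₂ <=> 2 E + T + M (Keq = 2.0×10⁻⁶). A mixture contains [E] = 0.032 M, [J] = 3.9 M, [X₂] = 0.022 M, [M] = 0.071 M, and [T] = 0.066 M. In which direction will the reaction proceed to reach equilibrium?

Q = [E]²·[T]·[M] / ([J]²·[X₂]) = (0.032)²·(0.066)·(0.071) / ((3.9)²·(0.022)) = 1.4×10⁻⁵
Q = 1.4×10⁻⁵ > Keq = 2.0×10⁻⁶, so the reverse reaction proceeds.

to the left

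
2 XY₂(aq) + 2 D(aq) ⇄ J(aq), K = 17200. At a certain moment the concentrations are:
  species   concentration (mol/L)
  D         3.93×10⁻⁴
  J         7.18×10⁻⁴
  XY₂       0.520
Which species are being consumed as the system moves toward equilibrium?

Q = [J] / ([XY₂]²·[D]²) = (7.18×10⁻⁴) / ((0.520)²·(3.93×10⁻⁴)²) = 17200
Q = 17200 = K; the system is at equilibrium.

none (at equilibrium)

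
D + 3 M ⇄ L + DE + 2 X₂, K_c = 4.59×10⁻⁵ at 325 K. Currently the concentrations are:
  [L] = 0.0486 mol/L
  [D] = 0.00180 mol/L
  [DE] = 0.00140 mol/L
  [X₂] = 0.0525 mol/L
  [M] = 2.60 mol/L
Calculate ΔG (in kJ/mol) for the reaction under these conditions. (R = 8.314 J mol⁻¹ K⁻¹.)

ΔG = -5.53 kJ/mol

Q_c = [L]·[DE]·[X₂]² / ([D]·[M]³) = (0.0486)·(0.00140)·(0.0525)² / ((0.00180)·(2.60)³) = 5.93×10⁻⁶
ΔG = RT ln(Q_c/K_c) = (8.314 J mol⁻¹ K⁻¹)(325 K) × ln(5.93×10⁻⁶/4.59×10⁻⁵)
   = (2.702 kJ/mol)(-2.046) = -5.53 kJ/mol
ΔG < 0, so the forward reaction is spontaneous (proceeds forward).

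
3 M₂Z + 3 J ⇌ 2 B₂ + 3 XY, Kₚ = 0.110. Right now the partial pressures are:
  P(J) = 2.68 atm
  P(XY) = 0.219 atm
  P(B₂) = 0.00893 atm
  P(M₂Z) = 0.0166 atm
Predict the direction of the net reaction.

toward products

Qₚ = P(B₂)²·P(XY)³ / (P(M₂Z)³·P(J)³) = (0.00893)²·(0.219)³ / ((0.0166)³·(2.68)³) = 0.00951
Qₚ = 0.00951 < Kₚ = 0.110, so the forward reaction proceeds.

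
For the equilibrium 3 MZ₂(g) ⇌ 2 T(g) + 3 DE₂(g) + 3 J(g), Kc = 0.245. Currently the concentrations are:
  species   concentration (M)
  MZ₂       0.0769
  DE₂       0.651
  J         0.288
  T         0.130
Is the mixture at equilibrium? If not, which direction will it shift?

yes, at equilibrium

Qc = [T]²·[DE₂]³·[J]³ / [MZ₂]³ = (0.130)²·(0.651)³·(0.288)³ / (0.0769)³ = 0.245
Qc = 0.245 = Kc; the system is at equilibrium.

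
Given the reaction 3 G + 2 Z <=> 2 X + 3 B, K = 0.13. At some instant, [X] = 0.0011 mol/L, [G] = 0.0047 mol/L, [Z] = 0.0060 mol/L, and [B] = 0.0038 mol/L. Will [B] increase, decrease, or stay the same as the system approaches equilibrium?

Q = [X]²·[B]³ / ([G]³·[Z]²) = (0.0011)²·(0.0038)³ / ((0.0047)³·(0.0060)²) = 0.018
Q = 0.018 < K = 0.13: net forward reaction.
B is a product, so it increases.

increase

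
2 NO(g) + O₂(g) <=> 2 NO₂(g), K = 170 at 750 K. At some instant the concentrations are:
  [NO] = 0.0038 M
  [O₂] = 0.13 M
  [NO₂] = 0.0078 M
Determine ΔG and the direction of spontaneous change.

Q = [NO₂]² / ([NO]²·[O₂]) = (0.0078)² / ((0.0038)²·(0.13)) = 32.4
ΔG = RT ln(Q/K) = (8.314 J mol⁻¹ K⁻¹)(750 K) × ln(32.4/170)
   = (6.236 kJ/mol)(-1.658) = -10.3 kJ/mol
ΔG < 0, so the forward reaction is spontaneous (proceeds forward).

ΔG = -10.3 kJ/mol; the forward reaction is spontaneous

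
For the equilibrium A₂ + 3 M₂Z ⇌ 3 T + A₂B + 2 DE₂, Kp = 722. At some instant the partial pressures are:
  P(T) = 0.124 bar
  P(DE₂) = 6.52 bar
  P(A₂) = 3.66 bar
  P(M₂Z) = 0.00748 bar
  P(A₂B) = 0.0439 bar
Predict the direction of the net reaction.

Qp = P(T)³·P(A₂B)·P(DE₂)² / (P(A₂)·P(M₂Z)³) = (0.124)³·(0.0439)·(6.52)² / ((3.66)·(0.00748)³) = 2320
Qp = 2320 > Kp = 722, so the reverse reaction proceeds.

reverse (toward reactants)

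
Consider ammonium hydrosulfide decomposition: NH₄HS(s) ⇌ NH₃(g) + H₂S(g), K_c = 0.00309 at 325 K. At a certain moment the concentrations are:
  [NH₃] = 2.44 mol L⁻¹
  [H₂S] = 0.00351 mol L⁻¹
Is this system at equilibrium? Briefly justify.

(NH₄HS is a pure solid — omitted from Q_c.)
Q_c = [NH₃]·[H₂S] = (2.44)·(0.00351) = 0.00856
Q_c = 0.00856 > K_c = 0.00309: net reverse reaction.

no; Q > K, reaction proceeds in reverse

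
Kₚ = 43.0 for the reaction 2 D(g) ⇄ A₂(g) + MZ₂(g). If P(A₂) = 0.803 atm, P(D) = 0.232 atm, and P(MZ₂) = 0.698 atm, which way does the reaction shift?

Qₚ = P(A₂)·P(MZ₂) / P(D)² = (0.803)·(0.698) / (0.232)² = 10.4
Qₚ = 10.4 < Kₚ = 43.0, so the forward reaction proceeds.

to the right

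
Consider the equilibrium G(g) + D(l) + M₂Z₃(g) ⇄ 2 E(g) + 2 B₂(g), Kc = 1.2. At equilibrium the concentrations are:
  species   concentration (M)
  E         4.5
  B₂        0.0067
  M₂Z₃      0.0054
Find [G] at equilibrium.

(D is a pure liquid — omitted from Kc.)
At equilibrium, Kc = [E]²·[B₂]² / ([G]·[M₂Z₃]) = 1.2.
(4.5)²·(0.0067)² / (([G])·(0.0054)) = 1.2
[G] = 0.140 = 0.14 M

[G] = 0.14 M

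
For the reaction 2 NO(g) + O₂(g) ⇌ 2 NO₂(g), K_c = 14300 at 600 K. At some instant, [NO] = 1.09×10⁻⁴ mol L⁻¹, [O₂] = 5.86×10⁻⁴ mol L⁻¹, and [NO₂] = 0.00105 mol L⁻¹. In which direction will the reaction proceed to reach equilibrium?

in the reverse direction

Q_c = [NO₂]² / ([NO]²·[O₂]) = (0.00105)² / ((1.09×10⁻⁴)²·(5.86×10⁻⁴)) = 1.58×10⁵
Q_c = 1.58×10⁵ > K_c = 14300, so the reverse reaction proceeds.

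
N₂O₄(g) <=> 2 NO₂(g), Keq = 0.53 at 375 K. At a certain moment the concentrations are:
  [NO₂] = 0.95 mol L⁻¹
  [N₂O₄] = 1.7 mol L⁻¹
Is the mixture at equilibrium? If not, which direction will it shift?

yes, at equilibrium

Q = [NO₂]² / [N₂O₄] = (0.95)² / (1.7) = 0.53
Q = 0.53 = Keq; the system is at equilibrium.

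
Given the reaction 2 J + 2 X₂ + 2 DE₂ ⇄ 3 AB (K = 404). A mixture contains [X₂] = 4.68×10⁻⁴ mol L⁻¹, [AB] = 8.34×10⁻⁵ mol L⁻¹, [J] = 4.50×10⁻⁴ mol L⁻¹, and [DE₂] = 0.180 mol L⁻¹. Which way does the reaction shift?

neither direction; the system is at equilibrium

Q = [AB]³ / ([J]²·[X₂]²·[DE₂]²) = (8.34×10⁻⁵)³ / ((4.50×10⁻⁴)²·(4.68×10⁻⁴)²·(0.180)²) = 404
Q = 404 = K, so the system is already at equilibrium.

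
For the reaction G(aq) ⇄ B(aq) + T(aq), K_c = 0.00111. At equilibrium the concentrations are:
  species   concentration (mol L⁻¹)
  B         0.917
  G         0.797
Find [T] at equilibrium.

At equilibrium, K_c = [B]·[T] / [G] = 0.00111.
(0.917)·([T]) / (0.797) = 0.00111
[T] = 9.65×10⁻⁴ mol L⁻¹

[T] = 9.65×10⁻⁴ mol L⁻¹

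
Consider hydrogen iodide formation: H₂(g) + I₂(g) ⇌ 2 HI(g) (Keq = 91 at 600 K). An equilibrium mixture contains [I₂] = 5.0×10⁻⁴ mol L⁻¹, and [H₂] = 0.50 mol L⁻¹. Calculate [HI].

[HI] = 0.15 mol L⁻¹

At equilibrium, Keq = [HI]² / ([H₂]·[I₂]) = 91.
([HI])² / ((0.50)·(5.0×10⁻⁴)) = 91
[HI]² = 0.0228 ⇒ [HI] = 0.15 mol L⁻¹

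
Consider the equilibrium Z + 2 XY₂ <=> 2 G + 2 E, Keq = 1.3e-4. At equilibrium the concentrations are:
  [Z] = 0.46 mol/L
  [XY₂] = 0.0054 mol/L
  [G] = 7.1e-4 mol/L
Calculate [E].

At equilibrium, Keq = [G]²·[E]² / ([Z]·[XY₂]²) = 1.3e-4.
(7.1e-4)²·([E])² / ((0.46)·(0.0054)²) = 1.3e-4
[E]² = 0.00346 ⇒ [E] = 0.059 mol/L

[E] = 0.059 mol/L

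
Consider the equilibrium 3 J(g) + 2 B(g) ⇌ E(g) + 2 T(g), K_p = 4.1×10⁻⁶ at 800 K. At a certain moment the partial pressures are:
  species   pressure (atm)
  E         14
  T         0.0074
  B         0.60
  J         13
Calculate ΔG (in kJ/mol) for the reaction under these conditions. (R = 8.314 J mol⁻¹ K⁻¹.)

ΔG = -9.59 kJ/mol

Q_p = P(E)·P(T)² / (P(J)³·P(B)²) = (14)·(0.0074)² / ((13)³·(0.60)²) = 9.69×10⁻⁷
ΔG = RT ln(Q_p/K_p) = (8.314 J mol⁻¹ K⁻¹)(800 K) × ln(9.69×10⁻⁷/4.1×10⁻⁶)
   = (6.651 kJ/mol)(-1.442) = -9.59 kJ/mol
ΔG < 0, so the forward reaction is spontaneous (proceeds forward).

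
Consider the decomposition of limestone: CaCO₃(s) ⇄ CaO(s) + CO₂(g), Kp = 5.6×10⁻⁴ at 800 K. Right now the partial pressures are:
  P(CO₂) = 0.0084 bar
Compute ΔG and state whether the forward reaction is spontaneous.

ΔG = 18.0 kJ/mol; the forward reaction is non-spontaneous

(CaCO₃, CaO are pure solids — omitted from Qp.)
Qp = P(CO₂) = 0.00840
ΔG = RT ln(Qp/Kp) = (8.314 J mol⁻¹ K⁻¹)(800 K) × ln(0.00840/5.6×10⁻⁴)
   = (6.651 kJ/mol)(2.708) = 18.0 kJ/mol
ΔG > 0, so the forward reaction is non-spontaneous (proceeds in reverse).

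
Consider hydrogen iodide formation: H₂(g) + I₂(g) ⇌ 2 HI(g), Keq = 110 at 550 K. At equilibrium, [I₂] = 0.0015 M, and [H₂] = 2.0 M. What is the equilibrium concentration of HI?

At equilibrium, Keq = [HI]² / ([H₂]·[I₂]) = 110.
([HI])² / ((2.0)·(0.0015)) = 110
[HI]² = 0.330 ⇒ [HI] = 0.57 M

[HI] = 0.57 M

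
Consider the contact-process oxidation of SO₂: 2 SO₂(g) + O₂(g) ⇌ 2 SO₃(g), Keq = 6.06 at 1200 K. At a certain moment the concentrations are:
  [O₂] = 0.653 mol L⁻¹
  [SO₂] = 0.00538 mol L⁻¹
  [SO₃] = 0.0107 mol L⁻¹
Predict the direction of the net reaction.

Q = [SO₃]² / ([SO₂]²·[O₂]) = (0.0107)² / ((0.00538)²·(0.653)) = 6.06
Q = 6.06 = Keq, so the system is already at equilibrium.

neither direction; the system is at equilibrium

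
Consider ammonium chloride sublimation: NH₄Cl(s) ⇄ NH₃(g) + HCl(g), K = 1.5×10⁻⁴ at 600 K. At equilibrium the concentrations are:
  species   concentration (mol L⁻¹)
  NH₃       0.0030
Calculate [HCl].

[HCl] = 0.050 mol L⁻¹

(NH₄Cl is a pure solid — omitted from K.)
At equilibrium, K = [NH₃]·[HCl] = 1.5×10⁻⁴.
(0.0030)·([HCl]) = 1.5×10⁻⁴
[HCl] = 0.0500 = 0.050 mol L⁻¹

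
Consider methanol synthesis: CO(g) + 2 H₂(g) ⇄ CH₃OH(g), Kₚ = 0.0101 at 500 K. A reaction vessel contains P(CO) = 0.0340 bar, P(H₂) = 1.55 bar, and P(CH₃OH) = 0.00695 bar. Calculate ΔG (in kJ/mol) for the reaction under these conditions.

ΔG = 8.86 kJ/mol

Qₚ = P(CH₃OH) / (P(CO)·P(H₂)²) = (0.00695) / ((0.0340)·(1.55)²) = 0.0851
ΔG = RT ln(Qₚ/Kₚ) = (8.314 J mol⁻¹ K⁻¹)(500 K) × ln(0.0851/0.0101)
   = (4.157 kJ/mol)(2.131) = 8.86 kJ/mol
ΔG > 0, so the forward reaction is non-spontaneous (proceeds in reverse).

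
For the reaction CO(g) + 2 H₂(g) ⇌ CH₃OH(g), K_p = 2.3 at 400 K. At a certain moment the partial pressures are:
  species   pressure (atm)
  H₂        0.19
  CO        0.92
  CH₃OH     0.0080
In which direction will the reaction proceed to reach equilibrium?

in the forward direction

Q_p = P(CH₃OH) / (P(CO)·P(H₂)²) = (0.0080) / ((0.92)·(0.19)²) = 0.24
Q_p = 0.24 < K_p = 2.3, so the forward reaction proceeds.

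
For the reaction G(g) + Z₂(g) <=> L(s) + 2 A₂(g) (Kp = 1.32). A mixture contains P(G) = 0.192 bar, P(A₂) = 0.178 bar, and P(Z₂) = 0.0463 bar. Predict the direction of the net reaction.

(L is a pure solid — omitted from Qp.)
Qp = P(A₂)² / (P(G)·P(Z₂)) = (0.178)² / ((0.192)·(0.0463)) = 3.56
Qp = 3.56 > Kp = 1.32, so the reverse reaction proceeds.

toward reactants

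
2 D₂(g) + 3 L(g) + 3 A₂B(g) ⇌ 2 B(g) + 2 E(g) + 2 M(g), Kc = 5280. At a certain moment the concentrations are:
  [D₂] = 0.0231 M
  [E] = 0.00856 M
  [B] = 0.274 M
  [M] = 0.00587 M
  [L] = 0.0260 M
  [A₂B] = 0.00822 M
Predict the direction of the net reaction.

reverse (toward reactants)

Qc = [B]²·[E]²·[M]² / ([D₂]²·[L]³·[A₂B]³) = (0.274)²·(0.00856)²·(0.00587)² / ((0.0231)²·(0.0260)³·(0.00822)³) = 36400
Qc = 36400 > Kc = 5280, so the reverse reaction proceeds.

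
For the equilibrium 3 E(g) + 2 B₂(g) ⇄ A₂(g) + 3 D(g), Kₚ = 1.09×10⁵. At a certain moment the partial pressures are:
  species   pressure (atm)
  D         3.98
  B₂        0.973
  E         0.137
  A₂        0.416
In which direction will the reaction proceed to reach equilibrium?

Qₚ = P(A₂)·P(D)³ / (P(E)³·P(B₂)²) = (0.416)·(3.98)³ / ((0.137)³·(0.973)²) = 10800
Qₚ = 10800 < Kₚ = 1.09×10⁵, so the forward reaction proceeds.

toward products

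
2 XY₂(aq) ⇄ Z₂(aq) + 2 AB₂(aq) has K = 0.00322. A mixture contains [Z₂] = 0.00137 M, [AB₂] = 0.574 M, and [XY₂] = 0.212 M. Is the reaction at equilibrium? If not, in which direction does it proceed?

toward reactants

Q = [Z₂]·[AB₂]² / [XY₂]² = (0.00137)·(0.574)² / (0.212)² = 0.0100
Q = 0.0100 > K = 0.00322, so the reverse reaction proceeds.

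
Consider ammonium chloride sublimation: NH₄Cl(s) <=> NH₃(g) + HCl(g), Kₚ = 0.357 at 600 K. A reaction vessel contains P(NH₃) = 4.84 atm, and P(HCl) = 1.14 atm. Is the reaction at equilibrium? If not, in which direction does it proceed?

(NH₄Cl is a pure solid — omitted from Qₚ.)
Qₚ = P(NH₃)·P(HCl) = (4.84)·(1.14) = 5.52
Qₚ = 5.52 > Kₚ = 0.357, so the reverse reaction proceeds.

reverse (toward reactants)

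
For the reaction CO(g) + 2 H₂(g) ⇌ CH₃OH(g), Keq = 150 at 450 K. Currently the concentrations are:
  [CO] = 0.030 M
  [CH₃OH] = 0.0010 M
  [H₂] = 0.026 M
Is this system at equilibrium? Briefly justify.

no; Q < K, reaction proceeds forward

Q = [CH₃OH] / ([CO]·[H₂]²) = (0.0010) / ((0.030)·(0.026)²) = 49
Q = 49 < Keq = 150: net forward reaction.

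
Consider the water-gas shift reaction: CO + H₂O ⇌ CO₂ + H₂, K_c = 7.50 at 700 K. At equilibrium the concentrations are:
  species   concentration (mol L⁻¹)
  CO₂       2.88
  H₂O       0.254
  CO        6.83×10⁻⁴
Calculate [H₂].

At equilibrium, K_c = [CO₂]·[H₂] / ([CO]·[H₂O]) = 7.50.
(2.88)·([H₂]) / ((6.83×10⁻⁴)·(0.254)) = 7.50
[H₂] = 4.52×10⁻⁴ mol L⁻¹

[H₂] = 4.52×10⁻⁴ mol L⁻¹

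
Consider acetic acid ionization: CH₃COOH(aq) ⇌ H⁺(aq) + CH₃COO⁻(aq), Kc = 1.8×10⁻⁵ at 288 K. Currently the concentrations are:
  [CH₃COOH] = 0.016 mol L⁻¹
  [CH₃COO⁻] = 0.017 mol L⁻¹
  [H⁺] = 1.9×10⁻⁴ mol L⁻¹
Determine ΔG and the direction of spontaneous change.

ΔG = 5.79 kJ/mol; the forward reaction is non-spontaneous

Qc = [H⁺]·[CH₃COO⁻] / [CH₃COOH] = (1.9×10⁻⁴)·(0.017) / (0.016) = 2.02×10⁻⁴
ΔG = RT ln(Qc/Kc) = (8.314 J mol⁻¹ K⁻¹)(288 K) × ln(2.02×10⁻⁴/1.8×10⁻⁵)
   = (2.394 kJ/mol)(2.418) = 5.79 kJ/mol
ΔG > 0, so the forward reaction is non-spontaneous (proceeds in reverse).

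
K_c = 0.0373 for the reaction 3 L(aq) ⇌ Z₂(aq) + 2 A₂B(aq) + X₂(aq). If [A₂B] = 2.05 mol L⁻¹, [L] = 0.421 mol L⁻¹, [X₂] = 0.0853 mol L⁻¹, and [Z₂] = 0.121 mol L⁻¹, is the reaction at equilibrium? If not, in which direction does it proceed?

to the left

Q_c = [Z₂]·[A₂B]²·[X₂] / [L]³ = (0.121)·(2.05)²·(0.0853) / (0.421)³ = 0.581
Q_c = 0.581 > K_c = 0.0373, so the reverse reaction proceeds.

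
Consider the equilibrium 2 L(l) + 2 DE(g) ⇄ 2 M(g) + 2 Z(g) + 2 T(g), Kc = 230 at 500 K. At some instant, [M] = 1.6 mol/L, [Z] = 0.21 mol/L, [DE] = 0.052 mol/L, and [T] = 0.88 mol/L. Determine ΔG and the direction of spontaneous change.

ΔG = -8.16 kJ/mol; the forward reaction is spontaneous

(L is a pure liquid — omitted from Qc.)
Qc = [M]²·[Z]²·[T]² / [DE]² = (1.6)²·(0.21)²·(0.88)² / (0.052)² = 32.3
ΔG = RT ln(Qc/Kc) = (8.314 J mol⁻¹ K⁻¹)(500 K) × ln(32.3/230)
   = (4.157 kJ/mol)(-1.963) = -8.16 kJ/mol
ΔG < 0, so the forward reaction is spontaneous (proceeds forward).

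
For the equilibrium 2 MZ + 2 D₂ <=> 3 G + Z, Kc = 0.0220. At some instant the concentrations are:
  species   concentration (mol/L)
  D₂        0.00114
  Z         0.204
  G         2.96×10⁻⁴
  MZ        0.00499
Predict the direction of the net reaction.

reverse (toward reactants)

Qc = [G]³·[Z] / ([MZ]²·[D₂]²) = (2.96×10⁻⁴)³·(0.204) / ((0.00499)²·(0.00114)²) = 0.163
Qc = 0.163 > Kc = 0.0220, so the reverse reaction proceeds.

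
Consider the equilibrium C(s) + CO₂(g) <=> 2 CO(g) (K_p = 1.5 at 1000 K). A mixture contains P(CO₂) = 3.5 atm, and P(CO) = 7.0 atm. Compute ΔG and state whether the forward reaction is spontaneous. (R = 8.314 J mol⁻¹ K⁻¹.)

(C is a pure solid — omitted from Q_p.)
Q_p = P(CO)² / P(CO₂) = (7.0)² / (3.5) = 14.0
ΔG = RT ln(Q_p/K_p) = (8.314 J mol⁻¹ K⁻¹)(1000 K) × ln(14.0/1.5)
   = (8.314 kJ/mol)(2.234) = 18.6 kJ/mol
ΔG > 0, so the forward reaction is non-spontaneous (proceeds in reverse).

ΔG = 18.6 kJ/mol; the forward reaction is non-spontaneous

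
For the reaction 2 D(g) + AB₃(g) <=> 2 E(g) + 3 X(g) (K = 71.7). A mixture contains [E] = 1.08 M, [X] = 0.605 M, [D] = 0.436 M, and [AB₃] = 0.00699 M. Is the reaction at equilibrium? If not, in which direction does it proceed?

Q = [E]²·[X]³ / ([D]²·[AB₃]) = (1.08)²·(0.605)³ / ((0.436)²·(0.00699)) = 194
Q = 194 > K = 71.7, so the reverse reaction proceeds.

to the left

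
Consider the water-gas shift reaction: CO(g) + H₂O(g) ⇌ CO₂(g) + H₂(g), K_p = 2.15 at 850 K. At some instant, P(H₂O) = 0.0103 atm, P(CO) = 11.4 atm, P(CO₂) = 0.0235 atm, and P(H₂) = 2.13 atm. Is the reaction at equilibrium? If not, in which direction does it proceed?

forward (toward products)

Q_p = P(CO₂)·P(H₂) / (P(CO)·P(H₂O)) = (0.0235)·(2.13) / ((11.4)·(0.0103)) = 0.426
Q_p = 0.426 < K_p = 2.15, so the forward reaction proceeds.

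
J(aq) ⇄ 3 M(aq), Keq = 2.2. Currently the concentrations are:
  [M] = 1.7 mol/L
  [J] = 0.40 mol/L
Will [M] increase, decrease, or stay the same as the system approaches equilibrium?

Q = [M]³ / [J] = (1.7)³ / (0.40) = 12
Q = 12 > Keq = 2.2: net reverse reaction.
M is a product, so it decreases.

decrease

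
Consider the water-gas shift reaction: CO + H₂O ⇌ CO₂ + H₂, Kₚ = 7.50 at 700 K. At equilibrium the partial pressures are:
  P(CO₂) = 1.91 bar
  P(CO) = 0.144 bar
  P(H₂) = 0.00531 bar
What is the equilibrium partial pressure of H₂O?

P(H₂O) = 0.00939 bar

At equilibrium, Kₚ = P(CO₂)·P(H₂) / (P(CO)·P(H₂O)) = 7.50.
(1.91)·(0.00531) / ((0.144)·(P(H₂O))) = 7.50
P(H₂O) = 0.00939 bar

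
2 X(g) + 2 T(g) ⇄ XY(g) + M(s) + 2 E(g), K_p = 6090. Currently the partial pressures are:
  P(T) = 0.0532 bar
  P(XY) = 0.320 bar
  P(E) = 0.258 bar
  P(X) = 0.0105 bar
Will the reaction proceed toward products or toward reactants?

(M is a pure solid — omitted from Q_p.)
Q_p = P(XY)·P(E)² / (P(X)²·P(T)²) = (0.320)·(0.258)² / ((0.0105)²·(0.0532)²) = 68300
Q_p = 68300 > K_p = 6090, so the reverse reaction proceeds.

to the left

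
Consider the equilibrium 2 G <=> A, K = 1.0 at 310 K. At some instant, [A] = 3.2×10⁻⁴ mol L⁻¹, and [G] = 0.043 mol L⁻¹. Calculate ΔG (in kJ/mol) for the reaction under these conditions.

Q = [A] / [G]² = (3.2×10⁻⁴) / (0.043)² = 0.173
ΔG = RT ln(Q/K) = (8.314 J mol⁻¹ K⁻¹)(310 K) × ln(0.173/1.0)
   = (2.577 kJ/mol)(-1.754) = -4.52 kJ/mol
ΔG < 0, so the forward reaction is spontaneous (proceeds forward).

ΔG = -4.52 kJ/mol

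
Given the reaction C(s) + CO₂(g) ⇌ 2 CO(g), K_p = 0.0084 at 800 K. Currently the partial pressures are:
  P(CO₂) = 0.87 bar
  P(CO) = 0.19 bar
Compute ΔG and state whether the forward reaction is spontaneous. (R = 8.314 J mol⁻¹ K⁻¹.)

(C is a pure solid — omitted from Q_p.)
Q_p = P(CO)² / P(CO₂) = (0.19)² / (0.87) = 0.0415
ΔG = RT ln(Q_p/K_p) = (8.314 J mol⁻¹ K⁻¹)(800 K) × ln(0.0415/0.0084)
   = (6.651 kJ/mol)(1.597) = 10.6 kJ/mol
ΔG > 0, so the forward reaction is non-spontaneous (proceeds in reverse).

ΔG = 10.6 kJ/mol; the forward reaction is non-spontaneous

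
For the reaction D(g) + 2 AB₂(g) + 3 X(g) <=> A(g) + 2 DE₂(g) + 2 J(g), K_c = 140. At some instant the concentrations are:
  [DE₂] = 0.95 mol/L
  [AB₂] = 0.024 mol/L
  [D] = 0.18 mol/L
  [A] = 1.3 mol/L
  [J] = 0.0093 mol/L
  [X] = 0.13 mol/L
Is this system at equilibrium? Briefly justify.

no; Q > K, reaction proceeds in reverse

Q_c = [A]·[DE₂]²·[J]² / ([D]·[AB₂]²·[X]³) = (1.3)·(0.95)²·(0.0093)² / ((0.18)·(0.024)²·(0.13)³) = 450
Q_c = 450 > K_c = 140: net reverse reaction.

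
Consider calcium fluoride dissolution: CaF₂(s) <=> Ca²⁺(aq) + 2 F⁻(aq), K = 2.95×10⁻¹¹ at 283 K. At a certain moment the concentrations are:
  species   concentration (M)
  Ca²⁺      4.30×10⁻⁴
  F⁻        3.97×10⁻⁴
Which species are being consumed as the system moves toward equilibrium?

Ca²⁺, F⁻ (products)

(CaF₂ is a pure solid — omitted from Q.)
Q = [Ca²⁺]·[F⁻]² = (4.30×10⁻⁴)·(3.97×10⁻⁴)² = 6.78×10⁻¹¹
Q = 6.78×10⁻¹¹ > K = 2.95×10⁻¹¹: net reverse reaction.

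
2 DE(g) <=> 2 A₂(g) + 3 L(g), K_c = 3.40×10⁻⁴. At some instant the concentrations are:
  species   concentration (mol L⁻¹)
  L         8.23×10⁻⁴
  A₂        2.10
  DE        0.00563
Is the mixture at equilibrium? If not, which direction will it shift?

Q_c = [A₂]²·[L]³ / [DE]² = (2.10)²·(8.23×10⁻⁴)³ / (0.00563)² = 7.76×10⁻⁵
Q_c = 7.76×10⁻⁵ < K_c = 3.40×10⁻⁴: net forward reaction.

no; Q < K, reaction proceeds forward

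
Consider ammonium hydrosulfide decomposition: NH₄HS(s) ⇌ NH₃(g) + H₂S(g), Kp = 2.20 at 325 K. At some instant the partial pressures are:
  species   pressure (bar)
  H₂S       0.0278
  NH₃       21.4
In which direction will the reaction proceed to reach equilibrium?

to the right

(NH₄HS is a pure solid — omitted from Qp.)
Qp = P(NH₃)·P(H₂S) = (21.4)·(0.0278) = 0.595
Qp = 0.595 < Kp = 2.20, so the forward reaction proceeds.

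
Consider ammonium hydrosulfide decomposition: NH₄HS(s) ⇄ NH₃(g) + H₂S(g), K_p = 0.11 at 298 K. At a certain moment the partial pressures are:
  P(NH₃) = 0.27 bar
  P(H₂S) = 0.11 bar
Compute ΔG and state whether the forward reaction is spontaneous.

(NH₄HS is a pure solid — omitted from Q_p.)
Q_p = P(NH₃)·P(H₂S) = (0.27)·(0.11) = 0.0297
ΔG = RT ln(Q_p/K_p) = (8.314 J mol⁻¹ K⁻¹)(298 K) × ln(0.0297/0.11)
   = (2.478 kJ/mol)(-1.309) = -3.24 kJ/mol
ΔG < 0, so the forward reaction is spontaneous (proceeds forward).

ΔG = -3.24 kJ/mol; the forward reaction is spontaneous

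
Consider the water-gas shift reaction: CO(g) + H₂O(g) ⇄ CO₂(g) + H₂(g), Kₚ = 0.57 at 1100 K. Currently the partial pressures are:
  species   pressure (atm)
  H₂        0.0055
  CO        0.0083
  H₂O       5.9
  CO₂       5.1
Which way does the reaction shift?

Qₚ = P(CO₂)·P(H₂) / (P(CO)·P(H₂O)) = (5.1)·(0.0055) / ((0.0083)·(5.9)) = 0.57
Qₚ = 0.57 = Kₚ, so the system is already at equilibrium.

neither direction; the system is at equilibrium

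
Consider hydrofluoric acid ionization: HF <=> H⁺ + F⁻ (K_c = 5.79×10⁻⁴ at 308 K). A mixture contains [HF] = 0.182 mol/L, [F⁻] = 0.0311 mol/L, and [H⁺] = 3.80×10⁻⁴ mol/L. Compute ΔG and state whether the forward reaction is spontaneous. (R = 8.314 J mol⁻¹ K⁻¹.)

Q_c = [H⁺]·[F⁻] / [HF] = (3.80×10⁻⁴)·(0.0311) / (0.182) = 6.49×10⁻⁵
ΔG = RT ln(Q_c/K_c) = (8.314 J mol⁻¹ K⁻¹)(308 K) × ln(6.49×10⁻⁵/5.79×10⁻⁴)
   = (2.561 kJ/mol)(-2.188) = -5.60 kJ/mol
ΔG < 0, so the forward reaction is spontaneous (proceeds forward).

ΔG = -5.60 kJ/mol; the forward reaction is spontaneous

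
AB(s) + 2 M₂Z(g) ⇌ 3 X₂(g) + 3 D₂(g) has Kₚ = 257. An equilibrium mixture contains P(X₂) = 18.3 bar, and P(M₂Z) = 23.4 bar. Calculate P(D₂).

P(D₂) = 2.84 bar

(AB is a pure solid — omitted from Kₚ.)
At equilibrium, Kₚ = P(X₂)³·P(D₂)³ / P(M₂Z)² = 257.
(18.3)³·(P(D₂))³ / (23.4)² = 257
P(D₂)³ = 23.0 ⇒ P(D₂) = 2.84 bar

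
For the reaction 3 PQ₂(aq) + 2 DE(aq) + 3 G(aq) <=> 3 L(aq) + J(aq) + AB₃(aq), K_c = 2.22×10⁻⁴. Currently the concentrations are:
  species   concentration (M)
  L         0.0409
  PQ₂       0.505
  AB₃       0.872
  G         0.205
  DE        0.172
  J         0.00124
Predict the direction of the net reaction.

Q_c = [L]³·[J]·[AB₃] / ([PQ₂]³·[DE]²·[G]³) = (0.0409)³·(0.00124)·(0.872) / ((0.505)³·(0.172)²·(0.205)³) = 0.00225
Q_c = 0.00225 > K_c = 2.22×10⁻⁴, so the reverse reaction proceeds.

to the left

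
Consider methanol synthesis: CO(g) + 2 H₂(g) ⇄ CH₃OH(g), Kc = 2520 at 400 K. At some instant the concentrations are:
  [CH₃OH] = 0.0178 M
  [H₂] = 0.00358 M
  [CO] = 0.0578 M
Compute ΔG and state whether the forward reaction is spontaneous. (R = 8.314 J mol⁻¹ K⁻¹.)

Qc = [CH₃OH] / ([CO]·[H₂]²) = (0.0178) / ((0.0578)·(0.00358)²) = 24000
ΔG = RT ln(Qc/Kc) = (8.314 J mol⁻¹ K⁻¹)(400 K) × ln(24000/2520)
   = (3.326 kJ/mol)(2.254) = 7.50 kJ/mol
ΔG > 0, so the forward reaction is non-spontaneous (proceeds in reverse).

ΔG = 7.50 kJ/mol; the forward reaction is non-spontaneous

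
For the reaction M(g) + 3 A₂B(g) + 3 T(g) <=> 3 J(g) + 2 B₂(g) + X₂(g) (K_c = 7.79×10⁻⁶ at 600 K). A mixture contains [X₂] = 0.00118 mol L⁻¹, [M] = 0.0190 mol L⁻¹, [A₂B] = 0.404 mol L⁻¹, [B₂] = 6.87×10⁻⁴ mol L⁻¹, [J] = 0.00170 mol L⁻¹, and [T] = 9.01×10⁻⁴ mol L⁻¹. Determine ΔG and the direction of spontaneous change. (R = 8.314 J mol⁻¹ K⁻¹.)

Q_c = [J]³·[B₂]²·[X₂] / ([M]·[A₂B]³·[T]³) = (0.00170)³·(6.87×10⁻⁴)²·(0.00118) / ((0.0190)·(0.404)³·(9.01×10⁻⁴)³) = 2.99×10⁻⁶
ΔG = RT ln(Q_c/K_c) = (8.314 J mol⁻¹ K⁻¹)(600 K) × ln(2.99×10⁻⁶/7.79×10⁻⁶)
   = (4.988 kJ/mol)(-0.9576) = -4.78 kJ/mol
ΔG < 0, so the forward reaction is spontaneous (proceeds forward).

ΔG = -4.78 kJ/mol; the forward reaction is spontaneous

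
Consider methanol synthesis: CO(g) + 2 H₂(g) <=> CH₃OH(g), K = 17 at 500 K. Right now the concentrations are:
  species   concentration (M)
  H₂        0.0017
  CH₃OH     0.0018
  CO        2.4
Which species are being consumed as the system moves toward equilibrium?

CH₃OH (products)

Q = [CH₃OH] / ([CO]·[H₂]²) = (0.0018) / ((2.4)·(0.0017)²) = 260
Q = 260 > K = 17: net reverse reaction.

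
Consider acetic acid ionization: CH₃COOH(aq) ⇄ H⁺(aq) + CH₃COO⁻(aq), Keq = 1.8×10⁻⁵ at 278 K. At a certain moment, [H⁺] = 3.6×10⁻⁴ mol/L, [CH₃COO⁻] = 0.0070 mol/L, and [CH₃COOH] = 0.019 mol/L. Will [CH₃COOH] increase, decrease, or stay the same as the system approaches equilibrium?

increase

Q = [H⁺]·[CH₃COO⁻] / [CH₃COOH] = (3.6×10⁻⁴)·(0.0070) / (0.019) = 1.3×10⁻⁴
Q = 1.3×10⁻⁴ > Keq = 1.8×10⁻⁵: net reverse reaction.
CH₃COOH is a reactant, so it increases.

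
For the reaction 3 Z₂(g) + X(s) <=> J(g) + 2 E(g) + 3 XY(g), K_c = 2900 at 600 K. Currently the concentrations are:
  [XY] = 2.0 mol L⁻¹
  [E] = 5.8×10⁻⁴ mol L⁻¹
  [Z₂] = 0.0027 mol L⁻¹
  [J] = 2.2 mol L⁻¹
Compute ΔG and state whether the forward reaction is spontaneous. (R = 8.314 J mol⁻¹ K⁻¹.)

(X is a pure solid — omitted from Q_c.)
Q_c = [J]·[E]²·[XY]³ / [Z₂]³ = (2.2)·(5.8×10⁻⁴)²·(2.0)³ / (0.0027)³ = 301
ΔG = RT ln(Q_c/K_c) = (8.314 J mol⁻¹ K⁻¹)(600 K) × ln(301/2900)
   = (4.988 kJ/mol)(-2.265) = -11.3 kJ/mol
ΔG < 0, so the forward reaction is spontaneous (proceeds forward).

ΔG = -11.3 kJ/mol; the forward reaction is spontaneous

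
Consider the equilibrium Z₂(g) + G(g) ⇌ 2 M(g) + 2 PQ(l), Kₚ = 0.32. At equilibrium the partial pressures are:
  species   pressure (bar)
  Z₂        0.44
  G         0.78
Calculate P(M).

P(M) = 0.33 bar

(PQ is a pure liquid — omitted from Kₚ.)
At equilibrium, Kₚ = P(M)² / (P(Z₂)·P(G)) = 0.32.
(P(M))² / ((0.44)·(0.78)) = 0.32
P(M)² = 0.110 ⇒ P(M) = 0.33 bar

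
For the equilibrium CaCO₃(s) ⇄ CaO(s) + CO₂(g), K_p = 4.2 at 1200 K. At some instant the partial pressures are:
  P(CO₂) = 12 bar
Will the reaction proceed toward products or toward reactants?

(CaCO₃, CaO are pure solids — omitted from Q_p.)
Q_p = P(CO₂) = 12
Q_p = 12 > K_p = 4.2, so the reverse reaction proceeds.

in the reverse direction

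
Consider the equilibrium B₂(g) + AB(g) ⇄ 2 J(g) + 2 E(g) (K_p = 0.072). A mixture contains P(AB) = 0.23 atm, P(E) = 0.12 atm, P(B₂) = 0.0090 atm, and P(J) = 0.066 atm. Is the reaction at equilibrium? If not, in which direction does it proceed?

Q_p = P(J)²·P(E)² / (P(B₂)·P(AB)) = (0.066)²·(0.12)² / ((0.0090)·(0.23)) = 0.030
Q_p = 0.030 < K_p = 0.072, so the forward reaction proceeds.

in the forward direction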